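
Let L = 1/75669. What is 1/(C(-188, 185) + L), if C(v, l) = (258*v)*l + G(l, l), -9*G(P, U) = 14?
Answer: -227007/2036988645799 ≈ -1.1144e-7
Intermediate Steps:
L = 1/75669 ≈ 1.3215e-5
G(P, U) = -14/9 (G(P, U) = -1/9*14 = -14/9)
C(v, l) = -14/9 + 258*l*v (C(v, l) = (258*v)*l - 14/9 = 258*l*v - 14/9 = -14/9 + 258*l*v)
1/(C(-188, 185) + L) = 1/((-14/9 + 258*185*(-188)) + 1/75669) = 1/((-14/9 - 8973240) + 1/75669) = 1/(-80759174/9 + 1/75669) = 1/(-2036988645799/227007) = -227007/2036988645799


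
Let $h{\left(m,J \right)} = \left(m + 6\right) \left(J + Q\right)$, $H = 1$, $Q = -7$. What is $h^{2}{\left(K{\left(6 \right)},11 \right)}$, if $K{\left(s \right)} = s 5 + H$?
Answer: $21904$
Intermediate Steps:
$K{\left(s \right)} = 1 + 5 s$ ($K{\left(s \right)} = s 5 + 1 = 5 s + 1 = 1 + 5 s$)
$h{\left(m,J \right)} = \left(-7 + J\right) \left(6 + m\right)$ ($h{\left(m,J \right)} = \left(m + 6\right) \left(J - 7\right) = \left(6 + m\right) \left(-7 + J\right) = \left(-7 + J\right) \left(6 + m\right)$)
$h^{2}{\left(K{\left(6 \right)},11 \right)} = \left(-42 - 7 \left(1 + 5 \cdot 6\right) + 6 \cdot 11 + 11 \left(1 + 5 \cdot 6\right)\right)^{2} = \left(-42 - 7 \left(1 + 30\right) + 66 + 11 \left(1 + 30\right)\right)^{2} = \left(-42 - 217 + 66 + 11 \cdot 31\right)^{2} = \left(-42 - 217 + 66 + 341\right)^{2} = 148^{2} = 21904$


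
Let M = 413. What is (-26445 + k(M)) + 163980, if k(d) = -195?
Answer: 137340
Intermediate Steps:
(-26445 + k(M)) + 163980 = (-26445 - 195) + 163980 = -26640 + 163980 = 137340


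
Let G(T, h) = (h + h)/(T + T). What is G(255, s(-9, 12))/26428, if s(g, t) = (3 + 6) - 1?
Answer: 2/1684785 ≈ 1.1871e-6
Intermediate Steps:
s(g, t) = 8 (s(g, t) = 9 - 1 = 8)
G(T, h) = h/T (G(T, h) = (2*h)/((2*T)) = (2*h)*(1/(2*T)) = h/T)
G(255, s(-9, 12))/26428 = (8/255)/26428 = (8*(1/255))*(1/26428) = (8/255)*(1/26428) = 2/1684785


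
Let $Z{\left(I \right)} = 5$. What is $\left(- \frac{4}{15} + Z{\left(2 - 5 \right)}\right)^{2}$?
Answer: $\frac{5041}{225} \approx 22.404$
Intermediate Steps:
$\left(- \frac{4}{15} + Z{\left(2 - 5 \right)}\right)^{2} = \left(- \frac{4}{15} + 5\right)^{2} = \left(\frac{71}{15}\right)^{2} = \frac{5041}{225}$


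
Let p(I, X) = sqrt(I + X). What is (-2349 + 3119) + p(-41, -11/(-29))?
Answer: 770 + I*sqrt(34162)/29 ≈ 770.0 + 6.3734*I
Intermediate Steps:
(-2349 + 3119) + p(-41, -11/(-29)) = (-2349 + 3119) + sqrt(-41 - 11/(-29)) = 770 + sqrt(-41 - 11*(-1/29)) = 770 + sqrt(-41 + 11/29) = 770 + sqrt(-1178/29) = 770 + I*sqrt(34162)/29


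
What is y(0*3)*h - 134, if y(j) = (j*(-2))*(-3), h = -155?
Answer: -134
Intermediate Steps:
y(j) = 6*j (y(j) = -2*j*(-3) = 6*j)
y(0*3)*h - 134 = (6*(0*3))*(-155) - 134 = (6*0)*(-155) - 134 = 0*(-155) - 134 = 0 - 134 = -134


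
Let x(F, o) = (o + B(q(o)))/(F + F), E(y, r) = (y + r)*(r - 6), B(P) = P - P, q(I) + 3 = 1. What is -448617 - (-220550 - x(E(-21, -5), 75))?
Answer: -130454249/572 ≈ -2.2807e+5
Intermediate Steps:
q(I) = -2 (q(I) = -3 + 1 = -2)
B(P) = 0
E(y, r) = (-6 + r)*(r + y) (E(y, r) = (r + y)*(-6 + r) = (-6 + r)*(r + y))
x(F, o) = o/(2*F) (x(F, o) = (o + 0)/(F + F) = o/((2*F)) = o*(1/(2*F)) = o/(2*F))
-448617 - (-220550 - x(E(-21, -5), 75)) = -448617 - (-220550 - 75/(2*((-5)**2 - 6*(-5) - 6*(-21) - 5*(-21)))) = -448617 - (-220550 - 75/(2*(25 + 30 + 126 + 105))) = -448617 - (-220550 - 75/(2*286)) = -448617 - (-220550 - 1*75/572) = -448617 - (-220550 - 75/572) = -448617 - 1*(-126154675/572) = -448617 + 126154675/572 = -130454249/572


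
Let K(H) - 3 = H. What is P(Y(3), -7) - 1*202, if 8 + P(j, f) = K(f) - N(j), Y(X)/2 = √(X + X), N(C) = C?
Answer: -214 - 2*√6 ≈ -218.90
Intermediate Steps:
K(H) = 3 + H
Y(X) = 2*√2*√X (Y(X) = 2*√(X + X) = 2*√(2*X) = 2*(√2*√X) = 2*√2*√X)
P(j, f) = -5 + f - j (P(j, f) = -8 + ((3 + f) - j) = -8 + (3 + f - j) = -5 + f - j)
P(Y(3), -7) - 1*202 = (-5 - 7 - 2*√2*√3) - 1*202 = (-5 - 7 - 2*√6) - 202 = (-12 - 2*√6) - 202 = -214 - 2*√6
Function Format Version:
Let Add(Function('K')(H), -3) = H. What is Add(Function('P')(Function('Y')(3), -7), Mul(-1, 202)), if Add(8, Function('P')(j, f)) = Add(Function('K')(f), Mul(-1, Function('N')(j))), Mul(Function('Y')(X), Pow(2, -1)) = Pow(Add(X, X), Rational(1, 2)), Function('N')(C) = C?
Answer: Add(-214, Mul(-2, Pow(6, Rational(1, 2)))) ≈ -218.90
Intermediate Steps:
Function('K')(H) = Add(3, H)
Function('Y')(X) = Mul(2, Pow(2, Rational(1, 2)), Pow(X, Rational(1, 2))) (Function('Y')(X) = Mul(2, Pow(Add(X, X), Rational(1, 2))) = Mul(2, Pow(Mul(2, X), Rational(1, 2))) = Mul(2, Mul(Pow(2, Rational(1, 2)), Pow(X, Rational(1, 2)))) = Mul(2, Pow(2, Rational(1, 2)), Pow(X, Rational(1, 2))))
Function('P')(j, f) = Add(-5, f, Mul(-1, j)) (Function('P')(j, f) = Add(-8, Add(Add(3, f), Mul(-1, j))) = Add(-8, Add(3, f, Mul(-1, j))) = Add(-5, f, Mul(-1, j)))
Add(Function('P')(Function('Y')(3), -7), Mul(-1, 202)) = Add(Add(-5, -7, Mul(-1, Mul(2, Pow(2, Rational(1, 2)), Pow(3, Rational(1, 2))))), Mul(-1, 202)) = Add(Add(-5, -7, Mul(-1, Mul(2, Pow(6, Rational(1, 2))))), -202) = Add(Add(-5, -7, Mul(-2, Pow(6, Rational(1, 2)))), -202) = Add(Add(-12, Mul(-2, Pow(6, Rational(1, 2)))), -202) = Add(-214, Mul(-2, Pow(6, Rational(1, 2))))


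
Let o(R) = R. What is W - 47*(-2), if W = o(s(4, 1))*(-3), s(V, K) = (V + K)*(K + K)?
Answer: 64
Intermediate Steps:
s(V, K) = 2*K*(K + V) (s(V, K) = (K + V)*(2*K) = 2*K*(K + V))
W = -30 (W = (2*1*(1 + 4))*(-3) = (2*1*5)*(-3) = 10*(-3) = -30)
W - 47*(-2) = -30 - 47*(-2) = -30 + 94 = 64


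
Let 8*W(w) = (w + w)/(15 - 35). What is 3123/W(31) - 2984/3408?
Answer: -106443403/13206 ≈ -8060.2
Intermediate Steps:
W(w) = -w/80 (W(w) = ((w + w)/(15 - 35))/8 = ((2*w)/(-20))/8 = ((2*w)*(-1/20))/8 = (-w/10)/8 = -w/80)
3123/W(31) - 2984/3408 = 3123/((-1/80*31)) - 2984/3408 = 3123/(-31/80) - 2984*1/3408 = 3123*(-80/31) - 373/426 = -249840/31 - 373/426 = -106443403/13206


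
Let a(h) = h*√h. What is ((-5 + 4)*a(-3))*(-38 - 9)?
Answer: -141*I*√3 ≈ -244.22*I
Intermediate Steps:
a(h) = h^(3/2)
((-5 + 4)*a(-3))*(-38 - 9) = ((-5 + 4)*(-3)^(3/2))*(-38 - 9) = -(-3)*I*√3*(-47) = (3*I*√3)*(-47) = -141*I*√3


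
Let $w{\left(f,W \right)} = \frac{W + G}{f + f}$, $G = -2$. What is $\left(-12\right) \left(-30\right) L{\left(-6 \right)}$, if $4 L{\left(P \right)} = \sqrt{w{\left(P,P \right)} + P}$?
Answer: $120 i \sqrt{3} \approx 207.85 i$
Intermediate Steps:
$w{\left(f,W \right)} = \frac{-2 + W}{2 f}$ ($w{\left(f,W \right)} = \frac{W - 2}{f + f} = \frac{-2 + W}{2 f}$)
$L{\left(P \right)} = \frac{\sqrt{P + \frac{-2 + P}{2 P}}}{4}$ ($L{\left(P \right)} = \frac{\sqrt{\frac{-2 + P}{2 P} + P}}{4} = \frac{\sqrt{P + \frac{-2 + P}{2 P}}}{4}$)
$\left(-12\right) \left(-30\right) L{\left(-6 \right)} = \left(-12\right) \left(-30\right) \frac{\sqrt{2 - \frac{4}{-6} + 4 \left(-6\right)}}{8} = 360 \frac{\sqrt{2 - - \frac{2}{3} - 24}}{8} = 360 \frac{\sqrt{2 + \frac{2}{3} - 24}}{8} = 360 \frac{\sqrt{- \frac{64}{3}}}{8} = 360 \frac{\frac{8}{3} i \sqrt{3}}{8} = 360 \frac{i \sqrt{3}}{3} = 120 i \sqrt{3}$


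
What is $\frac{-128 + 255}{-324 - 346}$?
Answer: $- \frac{127}{670} \approx -0.18955$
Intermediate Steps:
$\frac{-128 + 255}{-324 - 346} = \frac{127}{-670} = 127 \left(- \frac{1}{670}\right) = - \frac{127}{670}$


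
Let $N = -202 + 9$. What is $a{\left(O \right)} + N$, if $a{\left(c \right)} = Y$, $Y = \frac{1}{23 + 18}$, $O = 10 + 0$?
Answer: $- \frac{7912}{41} \approx -192.98$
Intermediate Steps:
$N = -193$
$O = 10$
$Y = \frac{1}{41} \approx 0.02439$
$a{\left(c \right)} = \frac{1}{41}$
$a{\left(O \right)} + N = \frac{1}{41} - 193 = - \frac{7912}{41}$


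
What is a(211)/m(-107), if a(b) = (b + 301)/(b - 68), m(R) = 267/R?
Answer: -54784/38181 ≈ -1.4348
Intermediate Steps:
a(b) = (301 + b)/(-68 + b)
a(211)/m(-107) = ((301 + 211)/(-68 + 211))/((267/(-107))) = (512/143)/((267*(-1/107))) = ((1/143)*512)/(-267/107) = (512/143)*(-107/267) = -54784/38181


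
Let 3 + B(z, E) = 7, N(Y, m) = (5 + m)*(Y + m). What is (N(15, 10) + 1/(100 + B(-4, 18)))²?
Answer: 1521078001/10816 ≈ 1.4063e+5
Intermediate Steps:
B(z, E) = 4 (B(z, E) = -3 + 7 = 4)
(N(15, 10) + 1/(100 + B(-4, 18)))² = ((10² + 5*15 + 5*10 + 15*10) + 1/(100 + 4))² = ((100 + 75 + 50 + 150) + 1/104)² = (375 + 1/104)² = (39001/104)² = 1521078001/10816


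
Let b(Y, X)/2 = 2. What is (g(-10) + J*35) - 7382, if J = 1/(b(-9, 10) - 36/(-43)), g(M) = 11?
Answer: -1531663/208 ≈ -7363.8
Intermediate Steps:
b(Y, X) = 4 (b(Y, X) = 2*2 = 4)
J = 43/208 (J = 1/(4 - 36/(-43)) = 1/(4 - 36*(-1/43)) = 1/(4 + 36/43) = 1/(208/43) = 43/208 ≈ 0.20673)
(g(-10) + J*35) - 7382 = (11 + (43/208)*35) - 7382 = (11 + 1505/208) - 7382 = 3793/208 - 7382 = -1531663/208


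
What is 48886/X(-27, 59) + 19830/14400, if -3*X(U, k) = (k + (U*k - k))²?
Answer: 178554461/135341280 ≈ 1.3193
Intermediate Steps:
X(U, k) = -U²*k²/3 (X(U, k) = -(k + (U*k - k))²/3 = -(k + (-k + U*k))²/3 = -U²*k²/3)
48886/X(-27, 59) + 19830/14400 = 48886/((-⅓*(-27)²*59²)) + 19830/14400 = 48886/((-⅓*729*3481)) + 19830*(1/14400) = 48886/(-845883) + 661/480 = 48886*(-1/845883) + 661/480 = -48886/845883 + 661/480 = 178554461/135341280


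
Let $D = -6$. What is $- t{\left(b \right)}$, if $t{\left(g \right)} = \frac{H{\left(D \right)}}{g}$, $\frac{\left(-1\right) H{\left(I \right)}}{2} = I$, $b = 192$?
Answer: $- \frac{1}{16} \approx -0.0625$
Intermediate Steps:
$H{\left(I \right)} = - 2 I$
$t{\left(g \right)} = \frac{12}{g}$ ($t{\left(g \right)} = \frac{\left(-2\right) \left(-6\right)}{g} = \frac{12}{g}$)
$- t{\left(b \right)} = - \frac{12}{192} = \left(-1\right) \frac{1}{16} = - \frac{1}{16}$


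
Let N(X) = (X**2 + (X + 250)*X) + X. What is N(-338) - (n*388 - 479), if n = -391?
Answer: 295837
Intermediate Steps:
N(X) = X + X**2 + X*(250 + X) (N(X) = (X**2 + (250 + X)*X) + X = (X**2 + X*(250 + X)) + X = X + X**2 + X*(250 + X))
N(-338) - (n*388 - 479) = -338*(251 + 2*(-338)) - (-391*388 - 479) = -338*(251 - 676) - (-151708 - 479) = -338*(-425) - 1*(-152187) = 143650 + 152187 = 295837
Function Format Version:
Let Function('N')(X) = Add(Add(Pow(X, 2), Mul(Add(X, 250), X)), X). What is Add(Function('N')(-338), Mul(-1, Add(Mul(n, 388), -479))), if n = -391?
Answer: 295837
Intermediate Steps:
Function('N')(X) = Add(X, Pow(X, 2), Mul(X, Add(250, X))) (Function('N')(X) = Add(Add(Pow(X, 2), Mul(Add(250, X), X)), X) = Add(Add(Pow(X, 2), Mul(X, Add(250, X))), X) = Add(X, Pow(X, 2), Mul(X, Add(250, X))))
Add(Function('N')(-338), Mul(-1, Add(Mul(n, 388), -479))) = Add(Mul(-338, Add(251, Mul(2, -338))), Mul(-1, Add(Mul(-391, 388), -479))) = Add(Mul(-338, Add(251, -676)), Mul(-1, Add(-151708, -479))) = Add(Mul(-338, -425), Mul(-1, -152187)) = Add(143650, 152187) = 295837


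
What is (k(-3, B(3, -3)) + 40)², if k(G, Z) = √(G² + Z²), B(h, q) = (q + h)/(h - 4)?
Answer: 1849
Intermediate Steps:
B(h, q) = (h + q)/(-4 + h)
(k(-3, B(3, -3)) + 40)² = (√((-3)² + ((3 - 3)/(-4 + 3))²) + 40)² = (√(9 + (0/(-1))²) + 40)² = (√(9 + (-1*0)²) + 40)² = (√(9 + 0²) + 40)² = (√(9 + 0) + 40)² = (√9 + 40)² = (3 + 40)² = 43² = 1849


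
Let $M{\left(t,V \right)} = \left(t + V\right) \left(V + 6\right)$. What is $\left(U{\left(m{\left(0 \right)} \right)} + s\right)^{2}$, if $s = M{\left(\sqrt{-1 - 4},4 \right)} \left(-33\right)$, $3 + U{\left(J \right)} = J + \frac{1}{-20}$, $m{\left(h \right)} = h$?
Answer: $\frac{482384521}{400} + 873213 i \sqrt{5} \approx 1.206 \cdot 10^{6} + 1.9526 \cdot 10^{6} i$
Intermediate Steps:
$U{\left(J \right)} = - \frac{61}{20} + J$ ($U{\left(J \right)} = -3 + \left(J + \frac{1}{-20}\right) = -3 + \left(J - \frac{1}{20}\right) = -3 + \left(- \frac{1}{20} + J\right) = - \frac{61}{20} + J$)
$M{\left(t,V \right)} = \left(6 + V\right) \left(V + t\right)$ ($M{\left(t,V \right)} = \left(V + t\right) \left(6 + V\right) = \left(6 + V\right) \left(V + t\right)$)
$s = -1320 - 330 i \sqrt{5}$ ($s = \left(4^{2} + 6 \cdot 4 + 6 \sqrt{-1 - 4} + 4 \sqrt{-1 - 4}\right) \left(-33\right) = \left(16 + 24 + 6 \sqrt{-5} + 4 \sqrt{-5}\right) \left(-33\right) = \left(16 + 24 + 6 i \sqrt{5} + 4 i \sqrt{5}\right) \left(-33\right) = \left(40 + 10 i \sqrt{5}\right) \left(-33\right) = -1320 - 330 i \sqrt{5} \approx -1320.0 - 737.9 i$)
$\left(U{\left(m{\left(0 \right)} \right)} + s\right)^{2} = \left(\left(- \frac{61}{20} + 0\right) - \left(1320 + 330 i \sqrt{5}\right)\right)^{2} = \left(- \frac{61}{20} - \left(1320 + 330 i \sqrt{5}\right)\right)^{2} = \left(- \frac{26461}{20} - 330 i \sqrt{5}\right)^{2}$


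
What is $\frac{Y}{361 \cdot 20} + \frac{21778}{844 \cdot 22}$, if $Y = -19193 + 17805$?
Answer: $\frac{16433097}{16757620} \approx 0.98063$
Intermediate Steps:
$Y = -1388$
$\frac{Y}{361 \cdot 20} + \frac{21778}{844 \cdot 22} = - \frac{1388}{361 \cdot 20} + \frac{21778}{844 \cdot 22} = - \frac{1388}{7220} + \frac{21778}{18568} = \left(-1388\right) \frac{1}{7220} + 21778 \cdot \frac{1}{18568} = - \frac{347}{1805} + \frac{10889}{9284} = \frac{16433097}{16757620}$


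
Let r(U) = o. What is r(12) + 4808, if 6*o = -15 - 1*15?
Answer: 4803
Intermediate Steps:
o = -5 (o = (-15 - 1*15)/6 = (-15 - 15)/6 = (1/6)*(-30) = -5)
r(U) = -5
r(12) + 4808 = -5 + 4808 = 4803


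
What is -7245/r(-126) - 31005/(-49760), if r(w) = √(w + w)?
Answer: 6201/9952 + 345*I*√7/2 ≈ 0.62309 + 456.39*I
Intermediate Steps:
r(w) = √2*√w (r(w) = √(2*w) = √2*√w)
-7245/r(-126) - 31005/(-49760) = -7245*(-I*√7/42) - 31005/(-49760) = -7245*(-I*√7/42) - 31005*(-1/49760) = -7245*(-I*√7/42) + 6201/9952 = -(-345)*I*√7/2 + 6201/9952 = 345*I*√7/2 + 6201/9952 = 6201/9952 + 345*I*√7/2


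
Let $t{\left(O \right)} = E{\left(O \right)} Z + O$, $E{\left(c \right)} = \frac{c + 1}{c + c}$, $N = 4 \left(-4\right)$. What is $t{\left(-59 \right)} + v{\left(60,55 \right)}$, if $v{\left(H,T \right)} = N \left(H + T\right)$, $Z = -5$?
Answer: $- \frac{112186}{59} \approx -1901.5$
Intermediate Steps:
$N = -16$
$v{\left(H,T \right)} = - 16 H - 16 T$ ($v{\left(H,T \right)} = - 16 \left(H + T\right) = - 16 H - 16 T$)
$E{\left(c \right)} = \frac{1 + c}{2 c}$
$t{\left(O \right)} = O - \frac{5 \left(1 + O\right)}{2 O}$ ($t{\left(O \right)} = \frac{1 + O}{2 O} \left(-5\right) + O = - \frac{5 \left(1 + O\right)}{2 O} + O = O - \frac{5 \left(1 + O\right)}{2 O}$)
$t{\left(-59 \right)} + v{\left(60,55 \right)} = \left(- \frac{5}{2} - 59 - \frac{5}{2 \left(-59\right)}\right) - 1840 = \left(- \frac{5}{2} - 59 - - \frac{5}{118}\right) - 1840 = \left(- \frac{5}{2} - 59 + \frac{5}{118}\right) - 1840 = - \frac{3626}{59} - 1840 = - \frac{112186}{59}$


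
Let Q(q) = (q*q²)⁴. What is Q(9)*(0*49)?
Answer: 0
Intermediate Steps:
Q(q) = q¹² (Q(q) = (q³)⁴ = q¹²)
Q(9)*(0*49) = 9¹²*(0*49) = 282429536481*0 = 0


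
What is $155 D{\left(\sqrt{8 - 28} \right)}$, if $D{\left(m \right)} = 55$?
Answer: $8525$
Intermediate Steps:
$155 D{\left(\sqrt{8 - 28} \right)} = 155 \cdot 55 = 8525$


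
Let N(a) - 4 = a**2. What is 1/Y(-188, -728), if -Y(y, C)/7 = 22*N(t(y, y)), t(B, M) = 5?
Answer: -1/4466 ≈ -0.00022391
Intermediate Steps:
N(a) = 4 + a**2
Y(y, C) = -4466 (Y(y, C) = -154*(4 + 5**2) = -154*(4 + 25) = -154*29 = -7*638 = -4466)
1/Y(-188, -728) = 1/(-4466) = -1/4466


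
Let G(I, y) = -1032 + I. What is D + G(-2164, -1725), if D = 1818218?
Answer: 1815022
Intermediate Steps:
D + G(-2164, -1725) = 1818218 + (-1032 - 2164) = 1818218 - 3196 = 1815022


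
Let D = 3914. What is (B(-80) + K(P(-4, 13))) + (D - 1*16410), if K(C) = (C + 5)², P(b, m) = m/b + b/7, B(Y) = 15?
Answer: -9784015/784 ≈ -12480.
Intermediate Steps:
P(b, m) = b/7 + m/b (P(b, m) = m/b + b*(⅐) = m/b + b/7 = b/7 + m/b)
K(C) = (5 + C)²
(B(-80) + K(P(-4, 13))) + (D - 1*16410) = (15 + (5 + ((⅐)*(-4) + 13/(-4)))²) + (3914 - 1*16410) = (15 + (5 + (-4/7 + 13*(-¼)))²) + (3914 - 16410) = (15 + (5 + (-4/7 - 13/4))²) - 12496 = (15 + (5 - 107/28)²) - 12496 = (15 + (33/28)²) - 12496 = (15 + 1089/784) - 12496 = 12849/784 - 12496 = -9784015/784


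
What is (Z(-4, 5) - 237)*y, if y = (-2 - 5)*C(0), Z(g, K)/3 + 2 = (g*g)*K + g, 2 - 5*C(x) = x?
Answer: 42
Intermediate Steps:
C(x) = ⅖ - x/5
Z(g, K) = -6 + 3*g + 3*K*g² (Z(g, K) = -6 + 3*((g*g)*K + g) = -6 + 3*(g²*K + g) = -6 + 3*(K*g² + g) = -6 + 3*(g + K*g²) = -6 + (3*g + 3*K*g²) = -6 + 3*g + 3*K*g²)
y = -14/5 (y = (-2 - 5)*(⅖ - ⅕*0) = -7*(⅖ + 0) = -7*⅖ = -14/5 ≈ -2.8000)
(Z(-4, 5) - 237)*y = ((-6 + 3*(-4) + 3*5*(-4)²) - 237)*(-14/5) = ((-6 - 12 + 3*5*16) - 237)*(-14/5) = ((-6 - 12 + 240) - 237)*(-14/5) = (222 - 237)*(-14/5) = -15*(-14/5) = 42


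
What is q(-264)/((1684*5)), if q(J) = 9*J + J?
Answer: -132/421 ≈ -0.31354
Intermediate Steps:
q(J) = 10*J
q(-264)/((1684*5)) = (10*(-264))/((1684*5)) = -2640/8420 = -2640*1/8420 = -132/421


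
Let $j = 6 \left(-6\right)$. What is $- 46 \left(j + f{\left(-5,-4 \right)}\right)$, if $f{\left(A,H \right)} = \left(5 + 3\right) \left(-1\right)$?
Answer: $2024$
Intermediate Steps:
$f{\left(A,H \right)} = -8$ ($f{\left(A,H \right)} = 8 \left(-1\right) = -8$)
$j = -36$
$- 46 \left(j + f{\left(-5,-4 \right)}\right) = - 46 \left(-36 - 8\right) = \left(-46\right) \left(-44\right) = 2024$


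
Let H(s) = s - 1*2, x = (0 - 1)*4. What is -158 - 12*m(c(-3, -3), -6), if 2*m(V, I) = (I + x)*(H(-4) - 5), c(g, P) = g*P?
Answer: -818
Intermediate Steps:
x = -4 (x = -1*4 = -4)
c(g, P) = P*g
H(s) = -2 + s (H(s) = s - 2 = -2 + s)
m(V, I) = 22 - 11*I/2 (m(V, I) = ((I - 4)*((-2 - 4) - 5))/2 = ((-4 + I)*(-6 - 5))/2 = ((-4 + I)*(-11))/2 = (44 - 11*I)/2 = 22 - 11*I/2)
-158 - 12*m(c(-3, -3), -6) = -158 - 12*(22 - 11/2*(-6)) = -158 - 12*(22 + 33) = -158 - 12*55 = -158 - 660 = -818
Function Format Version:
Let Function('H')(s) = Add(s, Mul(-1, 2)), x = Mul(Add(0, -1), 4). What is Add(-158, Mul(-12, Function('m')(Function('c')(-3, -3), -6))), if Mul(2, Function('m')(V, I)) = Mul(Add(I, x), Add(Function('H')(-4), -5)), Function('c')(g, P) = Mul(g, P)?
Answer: -818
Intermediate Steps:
x = -4 (x = Mul(-1, 4) = -4)
Function('c')(g, P) = Mul(P, g)
Function('H')(s) = Add(-2, s) (Function('H')(s) = Add(s, -2) = Add(-2, s))
Function('m')(V, I) = Add(22, Mul(Rational(-11, 2), I)) (Function('m')(V, I) = Mul(Rational(1, 2), Mul(Add(I, -4), Add(Add(-2, -4), -5))) = Mul(Rational(1, 2), Mul(Add(-4, I), Add(-6, -5))) = Mul(Rational(1, 2), Mul(Add(-4, I), -11)) = Mul(Rational(1, 2), Add(44, Mul(-11, I))) = Add(22, Mul(Rational(-11, 2), I)))
Add(-158, Mul(-12, Function('m')(Function('c')(-3, -3), -6))) = Add(-158, Mul(-12, Add(22, Mul(Rational(-11, 2), -6)))) = Add(-158, Mul(-12, Add(22, 33))) = Add(-158, Mul(-12, 55)) = Add(-158, -660) = -818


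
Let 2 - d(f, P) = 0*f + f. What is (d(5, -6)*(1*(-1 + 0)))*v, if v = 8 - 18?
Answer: -30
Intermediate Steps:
d(f, P) = 2 - f (d(f, P) = 2 - (0*f + f) = 2 - (0 + f) = 2 - f)
v = -10
(d(5, -6)*(1*(-1 + 0)))*v = ((2 - 1*5)*(1*(-1 + 0)))*(-10) = ((2 - 5)*(1*(-1)))*(-10) = -3*(-1)*(-10) = 3*(-10) = -30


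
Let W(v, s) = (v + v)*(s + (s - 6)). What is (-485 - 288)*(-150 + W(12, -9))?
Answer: 561198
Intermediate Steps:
W(v, s) = 2*v*(-6 + 2*s) (W(v, s) = (2*v)*(s + (-6 + s)) = (2*v)*(-6 + 2*s) = 2*v*(-6 + 2*s))
(-485 - 288)*(-150 + W(12, -9)) = (-485 - 288)*(-150 + 4*12*(-3 - 9)) = -773*(-150 + 4*12*(-12)) = -773*(-150 - 576) = -773*(-726) = 561198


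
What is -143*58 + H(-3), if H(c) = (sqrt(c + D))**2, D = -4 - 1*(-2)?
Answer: -8299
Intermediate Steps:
D = -2 (D = -4 + 2 = -2)
H(c) = -2 + c (H(c) = (sqrt(c - 2))**2 = (sqrt(-2 + c))**2 = -2 + c)
-143*58 + H(-3) = -143*58 + (-2 - 3) = -8294 - 5 = -8299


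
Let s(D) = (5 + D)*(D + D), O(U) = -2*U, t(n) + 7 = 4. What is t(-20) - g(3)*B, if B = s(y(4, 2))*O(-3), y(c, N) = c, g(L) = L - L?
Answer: -3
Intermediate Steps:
t(n) = -3 (t(n) = -7 + 4 = -3)
g(L) = 0
s(D) = 2*D*(5 + D) (s(D) = (5 + D)*(2*D) = 2*D*(5 + D))
B = 432 (B = (2*4*(5 + 4))*(-2*(-3)) = (2*4*9)*6 = 72*6 = 432)
t(-20) - g(3)*B = -3 - 0*432 = -3 - 1*0 = -3 + 0 = -3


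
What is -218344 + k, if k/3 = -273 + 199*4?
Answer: -216775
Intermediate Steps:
k = 1569 (k = 3*(-273 + 199*4) = 3*(-273 + 796) = 3*523 = 1569)
-218344 + k = -218344 + 1569 = -216775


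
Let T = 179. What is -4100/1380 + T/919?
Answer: -176044/63411 ≈ -2.7762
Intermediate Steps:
-4100/1380 + T/919 = -4100/1380 + 179/919 = -4100*1/1380 + 179*(1/919) = -205/69 + 179/919 = -176044/63411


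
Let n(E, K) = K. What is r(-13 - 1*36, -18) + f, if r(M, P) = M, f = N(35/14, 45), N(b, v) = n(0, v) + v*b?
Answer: 217/2 ≈ 108.50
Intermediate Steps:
N(b, v) = v + b*v (N(b, v) = v + v*b = v + b*v)
f = 315/2 (f = 45*(1 + 35/14) = 45*(1 + 35*(1/14)) = 45*(1 + 5/2) = 45*(7/2) = 315/2 ≈ 157.50)
r(-13 - 1*36, -18) + f = (-13 - 1*36) + 315/2 = (-13 - 36) + 315/2 = -49 + 315/2 = 217/2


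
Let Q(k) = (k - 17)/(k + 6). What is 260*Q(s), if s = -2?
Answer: -1235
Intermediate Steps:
Q(k) = (-17 + k)/(6 + k)
260*Q(s) = 260*((-17 - 2)/(6 - 2)) = 260*(-19/4) = -1235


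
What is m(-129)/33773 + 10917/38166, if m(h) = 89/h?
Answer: 15852960905/55426153674 ≈ 0.28602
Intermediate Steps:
m(-129)/33773 + 10917/38166 = (89/(-129))/33773 + 10917/38166 = (89*(-1/129))*(1/33773) + 10917*(1/38166) = -89/129*1/33773 + 3639/12722 = -89/4356717 + 3639/12722 = 15852960905/55426153674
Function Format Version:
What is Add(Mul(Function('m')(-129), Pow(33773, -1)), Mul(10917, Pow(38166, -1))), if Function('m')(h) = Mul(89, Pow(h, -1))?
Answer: Rational(15852960905, 55426153674) ≈ 0.28602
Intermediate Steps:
Add(Mul(Function('m')(-129), Pow(33773, -1)), Mul(10917, Pow(38166, -1))) = Add(Mul(Mul(89, Pow(-129, -1)), Pow(33773, -1)), Mul(10917, Pow(38166, -1))) = Add(Mul(Mul(89, Rational(-1, 129)), Rational(1, 33773)), Mul(10917, Rational(1, 38166))) = Add(Mul(Rational(-89, 129), Rational(1, 33773)), Rational(3639, 12722)) = Add(Rational(-89, 4356717), Rational(3639, 12722)) = Rational(15852960905, 55426153674)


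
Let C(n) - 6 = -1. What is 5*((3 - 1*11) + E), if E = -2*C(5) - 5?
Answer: -115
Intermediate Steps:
C(n) = 5 (C(n) = 6 - 1 = 5)
E = -15 (E = -2*5 - 5 = -10 - 5 = -15)
5*((3 - 1*11) + E) = 5*((3 - 1*11) - 15) = 5*((3 - 11) - 15) = 5*(-8 - 15) = 5*(-23) = -115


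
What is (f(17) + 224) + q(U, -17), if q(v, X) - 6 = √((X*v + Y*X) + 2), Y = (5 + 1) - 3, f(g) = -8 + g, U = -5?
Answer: 245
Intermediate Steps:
Y = 3 (Y = 6 - 3 = 3)
q(v, X) = 6 + √(2 + 3*X + X*v) (q(v, X) = 6 + √((X*v + 3*X) + 2) = 6 + √((3*X + X*v) + 2) = 6 + √(2 + 3*X + X*v))
(f(17) + 224) + q(U, -17) = ((-8 + 17) + 224) + (6 + √(2 + 3*(-17) - 17*(-5))) = (9 + 224) + (6 + √(2 - 51 + 85)) = 233 + (6 + √36) = 233 + (6 + 6) = 233 + 12 = 245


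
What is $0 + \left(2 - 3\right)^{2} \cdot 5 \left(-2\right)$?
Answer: $-10$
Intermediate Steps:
$0 + \left(2 - 3\right)^{2} \cdot 5 \left(-2\right) = 0 + \left(-1\right)^{2} \left(-10\right) = 0 + 1 \left(-10\right) = 0 - 10 = -10$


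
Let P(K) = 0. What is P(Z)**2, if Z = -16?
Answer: 0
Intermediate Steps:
P(Z)**2 = 0**2 = 0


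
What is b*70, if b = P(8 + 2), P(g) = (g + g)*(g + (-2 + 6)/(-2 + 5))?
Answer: 47600/3 ≈ 15867.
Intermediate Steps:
P(g) = 2*g*(4/3 + g) (P(g) = (2*g)*(g + 4/3) = (2*g)*(4/3 + g) = 2*g*(4/3 + g))
b = 680/3 (b = 2*(8 + 2)*(4 + 3*(8 + 2))/3 = (2/3)*10*(4 + 3*10) = (2/3)*10*(4 + 30) = (2/3)*10*34 = 680/3 ≈ 226.67)
b*70 = (680/3)*70 = 47600/3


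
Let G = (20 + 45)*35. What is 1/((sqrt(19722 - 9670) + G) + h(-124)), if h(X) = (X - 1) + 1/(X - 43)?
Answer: 59961183/128635844173 - 55778*sqrt(2513)/128635844173 ≈ 0.00044439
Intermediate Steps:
G = 2275 (G = 65*35 = 2275)
h(X) = -1 + X + 1/(-43 + X) (h(X) = (-1 + X) + 1/(-43 + X) = -1 + X + 1/(-43 + X))
1/((sqrt(19722 - 9670) + G) + h(-124)) = 1/((sqrt(19722 - 9670) + 2275) + (44 + (-124)**2 - 44*(-124))/(-43 - 124)) = 1/((sqrt(10052) + 2275) + (44 + 15376 + 5456)/(-167)) = 1/((2*sqrt(2513) + 2275) - 1/167*20876) = 1/((2275 + 2*sqrt(2513)) - 20876/167) = 1/(359049/167 + 2*sqrt(2513))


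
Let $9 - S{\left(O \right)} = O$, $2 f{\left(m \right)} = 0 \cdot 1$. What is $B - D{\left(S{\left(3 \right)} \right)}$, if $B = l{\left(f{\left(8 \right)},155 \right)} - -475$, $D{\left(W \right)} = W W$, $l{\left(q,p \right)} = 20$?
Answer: $459$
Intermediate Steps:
$f{\left(m \right)} = 0$ ($f{\left(m \right)} = \frac{0 \cdot 1}{2} = \frac{1}{2} \cdot 0 = 0$)
$S{\left(O \right)} = 9 - O$
$D{\left(W \right)} = W^{2}$
$B = 495$ ($B = 20 - -475 = 20 + 475 = 495$)
$B - D{\left(S{\left(3 \right)} \right)} = 495 - \left(9 - 3\right)^{2} = 495 - 6^{2} = 495 - 36 = 459$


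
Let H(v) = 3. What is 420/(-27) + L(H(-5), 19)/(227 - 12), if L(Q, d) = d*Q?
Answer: -29587/1935 ≈ -15.290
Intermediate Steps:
L(Q, d) = Q*d
420/(-27) + L(H(-5), 19)/(227 - 12) = 420/(-27) + (3*19)/(227 - 12) = 420*(-1/27) + 57/215 = -140/9 + 57*(1/215) = -140/9 + 57/215 = -29587/1935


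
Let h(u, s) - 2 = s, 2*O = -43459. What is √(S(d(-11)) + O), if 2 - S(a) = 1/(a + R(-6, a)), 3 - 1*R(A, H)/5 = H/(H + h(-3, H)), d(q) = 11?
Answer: 3*I*√3126458126/1138 ≈ 147.4*I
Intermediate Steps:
O = -43459/2 (O = (½)*(-43459) = -43459/2 ≈ -21730.)
h(u, s) = 2 + s
R(A, H) = 15 - 5*H/(2 + 2*H) (R(A, H) = 15 - 5*H/(H + (2 + H)) = 15 - 5*H/(2 + 2*H))
S(a) = 2 - 1/(a + 5*(6 + 5*a)/(2*(1 + a)))
√(S(d(-11)) + O) = √(2*(29 + 2*11² + 26*11)/(30 + 2*11² + 27*11) - 43459/2) = √(2*(29 + 2*121 + 286)/(30 + 2*121 + 297) - 43459/2) = √(2*(29 + 242 + 286)/(30 + 242 + 297) - 43459/2) = √(2*557/569 - 43459/2) = √(2*(1/569)*557 - 43459/2) = √(1114/569 - 43459/2) = √(-24725943/1138) = 3*I*√3126458126/1138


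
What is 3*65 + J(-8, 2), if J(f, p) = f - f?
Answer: 195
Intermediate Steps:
J(f, p) = 0
3*65 + J(-8, 2) = 3*65 + 0 = 195 + 0 = 195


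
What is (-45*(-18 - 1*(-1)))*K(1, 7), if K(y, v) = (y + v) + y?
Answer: 6885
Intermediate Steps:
K(y, v) = v + 2*y (K(y, v) = (v + y) + y = v + 2*y)
(-45*(-18 - 1*(-1)))*K(1, 7) = (-45*(-18 - 1*(-1)))*(7 + 2*1) = (-45*(-18 + 1))*(7 + 2) = -45*(-17)*9 = 765*9 = 6885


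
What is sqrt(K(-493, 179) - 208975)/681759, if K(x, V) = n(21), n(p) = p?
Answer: I*sqrt(208954)/681759 ≈ 0.00067049*I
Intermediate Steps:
K(x, V) = 21
sqrt(K(-493, 179) - 208975)/681759 = sqrt(21 - 208975)/681759 = sqrt(-208954)*(1/681759) = (I*sqrt(208954))*(1/681759) = I*sqrt(208954)/681759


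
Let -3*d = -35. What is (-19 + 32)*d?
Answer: 455/3 ≈ 151.67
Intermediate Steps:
d = 35/3 (d = -⅓*(-35) = 35/3 ≈ 11.667)
(-19 + 32)*d = (-19 + 32)*(35/3) = 13*(35/3) = 455/3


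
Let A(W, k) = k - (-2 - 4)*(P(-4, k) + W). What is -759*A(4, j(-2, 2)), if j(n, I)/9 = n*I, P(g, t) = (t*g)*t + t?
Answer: 23780988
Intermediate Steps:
P(g, t) = t + g*t**2 (P(g, t) = (g*t)*t + t = g*t**2 + t = t + g*t**2)
j(n, I) = 9*I*n (j(n, I) = 9*(n*I) = 9*(I*n) = 9*I*n)
A(W, k) = k + 6*W + 6*k*(1 - 4*k) (A(W, k) = k - (-2 - 4)*(k*(1 - 4*k) + W) = k - (-6)*(W + k*(1 - 4*k)) = k - (-6*W - 6*k*(1 - 4*k)) = k + (6*W + 6*k*(1 - 4*k)) = k + 6*W + 6*k*(1 - 4*k))
-759*A(4, j(-2, 2)) = -759*(-24*(9*2*(-2))**2 + 6*4 + 7*(9*2*(-2))) = -759*(-24*(-36)**2 + 24 + 7*(-36)) = -759*(-24*1296 + 24 - 252) = -759*(-31104 + 24 - 252) = -759*(-31332) = 23780988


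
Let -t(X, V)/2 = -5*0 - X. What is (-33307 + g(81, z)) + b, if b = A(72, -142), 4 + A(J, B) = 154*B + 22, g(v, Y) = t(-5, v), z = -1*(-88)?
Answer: -55167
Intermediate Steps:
z = 88
t(X, V) = 2*X (t(X, V) = -2*(-5*0 - X) = -2*(0 - X) = -(-2)*X = 2*X)
g(v, Y) = -10 (g(v, Y) = 2*(-5) = -10)
A(J, B) = 18 + 154*B (A(J, B) = -4 + (154*B + 22) = -4 + (22 + 154*B) = 18 + 154*B)
b = -21850 (b = 18 + 154*(-142) = 18 - 21868 = -21850)
(-33307 + g(81, z)) + b = (-33307 - 10) - 21850 = -33317 - 21850 = -55167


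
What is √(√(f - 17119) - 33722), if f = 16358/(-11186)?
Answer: √(-1054879767578 + 5593*I*√535556294378)/5593 ≈ 0.35626 + 183.64*I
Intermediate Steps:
f = -8179/5593 (f = 16358*(-1/11186) = -8179/5593 ≈ -1.4624)
√(√(f - 17119) - 33722) = √(√(-8179/5593 - 17119) - 33722) = √(√(-95754746/5593) - 33722) = √(I*√535556294378/5593 - 33722) = √(-33722 + I*√535556294378/5593)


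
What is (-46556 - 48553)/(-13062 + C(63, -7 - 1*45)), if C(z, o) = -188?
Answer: 95109/13250 ≈ 7.1780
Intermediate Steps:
(-46556 - 48553)/(-13062 + C(63, -7 - 1*45)) = (-46556 - 48553)/(-13062 - 188) = -95109/(-13250) = -95109*(-1/13250) = 95109/13250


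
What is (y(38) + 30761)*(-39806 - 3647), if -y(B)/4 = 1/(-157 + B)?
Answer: -159062444039/119 ≈ -1.3367e+9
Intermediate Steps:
y(B) = -4/(-157 + B)
(y(38) + 30761)*(-39806 - 3647) = (-4/(-157 + 38) + 30761)*(-39806 - 3647) = (-4/(-119) + 30761)*(-43453) = (-4*(-1/119) + 30761)*(-43453) = (4/119 + 30761)*(-43453) = (3660563/119)*(-43453) = -159062444039/119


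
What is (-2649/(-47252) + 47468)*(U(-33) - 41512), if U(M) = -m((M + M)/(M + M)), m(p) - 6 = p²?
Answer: -93125480528615/47252 ≈ -1.9708e+9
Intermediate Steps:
m(p) = 6 + p²
U(M) = -7 (U(M) = -(6 + ((M + M)/(M + M))²) = -(6 + ((2*M)/((2*M)))²) = -(6 + ((2*M)*(1/(2*M)))²) = -(6 + 1²) = -(6 + 1) = -1*7 = -7)
(-2649/(-47252) + 47468)*(U(-33) - 41512) = (-2649/(-47252) + 47468)*(-7 - 41512) = (-2649*(-1/47252) + 47468)*(-41519) = (2649/47252 + 47468)*(-41519) = (2242960585/47252)*(-41519) = -93125480528615/47252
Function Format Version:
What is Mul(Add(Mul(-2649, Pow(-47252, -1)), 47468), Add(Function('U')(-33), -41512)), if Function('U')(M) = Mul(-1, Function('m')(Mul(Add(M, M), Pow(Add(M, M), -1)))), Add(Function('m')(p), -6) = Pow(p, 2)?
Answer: Rational(-93125480528615, 47252) ≈ -1.9708e+9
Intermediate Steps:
Function('m')(p) = Add(6, Pow(p, 2))
Function('U')(M) = -7 (Function('U')(M) = Mul(-1, Add(6, Pow(Mul(Add(M, M), Pow(Add(M, M), -1)), 2))) = Mul(-1, Add(6, Pow(Mul(Mul(2, M), Pow(Mul(2, M), -1)), 2))) = Mul(-1, Add(6, Pow(Mul(Mul(2, M), Mul(Rational(1, 2), Pow(M, -1))), 2))) = Mul(-1, Add(6, Pow(1, 2))) = Mul(-1, Add(6, 1)) = Mul(-1, 7) = -7)
Mul(Add(Mul(-2649, Pow(-47252, -1)), 47468), Add(Function('U')(-33), -41512)) = Mul(Add(Mul(-2649, Pow(-47252, -1)), 47468), Add(-7, -41512)) = Mul(Add(Mul(-2649, Rational(-1, 47252)), 47468), -41519) = Mul(Add(Rational(2649, 47252), 47468), -41519) = Mul(Rational(2242960585, 47252), -41519) = Rational(-93125480528615, 47252)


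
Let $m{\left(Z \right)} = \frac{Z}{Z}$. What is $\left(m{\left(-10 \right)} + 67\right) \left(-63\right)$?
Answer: $-4284$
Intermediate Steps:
$m{\left(Z \right)} = 1$
$\left(m{\left(-10 \right)} + 67\right) \left(-63\right) = \left(1 + 67\right) \left(-63\right) = 68 \left(-63\right) = -4284$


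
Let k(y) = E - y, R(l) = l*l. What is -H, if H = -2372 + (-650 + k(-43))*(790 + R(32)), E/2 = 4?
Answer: 1088958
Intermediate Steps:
E = 8 (E = 2*4 = 8)
R(l) = l**2
k(y) = 8 - y
H = -1088958 (H = -2372 + (-650 + (8 - 1*(-43)))*(790 + 32**2) = -2372 + (-650 + (8 + 43))*(790 + 1024) = -2372 + (-650 + 51)*1814 = -2372 - 599*1814 = -2372 - 1086586 = -1088958)
-H = -1*(-1088958) = 1088958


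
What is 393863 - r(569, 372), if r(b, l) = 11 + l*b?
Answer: 182184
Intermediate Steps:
r(b, l) = 11 + b*l
393863 - r(569, 372) = 393863 - (11 + 569*372) = 393863 - (11 + 211668) = 393863 - 1*211679 = 393863 - 211679 = 182184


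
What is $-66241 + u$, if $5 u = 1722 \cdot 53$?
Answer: $- \frac{239939}{5} \approx -47988.0$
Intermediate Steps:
$u = \frac{91266}{5}$ ($u = \frac{1722 \cdot 53}{5} = \frac{1}{5} \cdot 91266 = \frac{91266}{5} \approx 18253.0$)
$-66241 + u = -66241 + \frac{91266}{5} = - \frac{239939}{5}$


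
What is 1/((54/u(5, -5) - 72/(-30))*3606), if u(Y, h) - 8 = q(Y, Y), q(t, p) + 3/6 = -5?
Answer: 1/86544 ≈ 1.1555e-5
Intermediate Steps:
q(t, p) = -11/2 (q(t, p) = -1/2 - 5 = -11/2)
u(Y, h) = 5/2 (u(Y, h) = 8 - 11/2 = 5/2)
1/((54/u(5, -5) - 72/(-30))*3606) = 1/((54/(5/2) - 72/(-30))*3606) = 1/((54*(2/5) - 72*(-1/30))*3606) = 1/((108/5 + 12/5)*3606) = 1/(24*3606) = 1/86544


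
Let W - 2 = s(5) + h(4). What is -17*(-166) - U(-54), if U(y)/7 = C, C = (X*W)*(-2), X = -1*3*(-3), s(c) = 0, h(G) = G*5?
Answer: 5594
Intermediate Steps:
h(G) = 5*G
X = 9 (X = -3*(-3) = 9)
W = 22 (W = 2 + (0 + 5*4) = 2 + (0 + 20) = 2 + 20 = 22)
C = -396 (C = (9*22)*(-2) = 198*(-2) = -396)
U(y) = -2772 (U(y) = 7*(-396) = -2772)
-17*(-166) - U(-54) = -17*(-166) - 1*(-2772) = 2822 + 2772 = 5594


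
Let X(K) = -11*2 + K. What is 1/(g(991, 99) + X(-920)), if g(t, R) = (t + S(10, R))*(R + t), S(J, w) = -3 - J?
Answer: 1/1065078 ≈ 9.3890e-7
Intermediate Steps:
g(t, R) = (-13 + t)*(R + t) (g(t, R) = (t + (-3 - 1*10))*(R + t) = (t + (-3 - 10))*(R + t) = (t - 13)*(R + t) = (-13 + t)*(R + t))
X(K) = -22 + K
1/(g(991, 99) + X(-920)) = 1/((991² - 13*99 - 13*991 + 99*991) + (-22 - 920)) = 1/((982081 - 1287 - 12883 + 98109) - 942) = 1/(1066020 - 942) = 1/1065078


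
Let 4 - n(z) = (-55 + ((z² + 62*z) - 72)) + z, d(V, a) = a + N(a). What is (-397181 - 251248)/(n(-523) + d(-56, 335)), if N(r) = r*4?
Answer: 648429/238774 ≈ 2.7157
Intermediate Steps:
N(r) = 4*r
d(V, a) = 5*a (d(V, a) = a + 4*a = 5*a)
n(z) = 131 - z² - 63*z (n(z) = 4 - ((-55 + ((z² + 62*z) - 72)) + z) = 4 - ((-55 + (-72 + z² + 62*z)) + z) = 4 - ((-127 + z² + 62*z) + z) = 4 - (-127 + z² + 63*z) = 4 + (127 - z² - 63*z) = 131 - z² - 63*z)
(-397181 - 251248)/(n(-523) + d(-56, 335)) = (-397181 - 251248)/((131 - 1*(-523)² - 63*(-523)) + 5*335) = -648429/((131 - 1*273529 + 32949) + 1675) = -648429/((131 - 273529 + 32949) + 1675) = -648429/(-240449 + 1675) = -648429/(-238774) = -648429*(-1/238774) = 648429/238774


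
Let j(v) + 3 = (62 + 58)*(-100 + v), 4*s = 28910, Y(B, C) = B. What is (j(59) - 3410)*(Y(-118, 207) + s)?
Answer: -118486927/2 ≈ -5.9243e+7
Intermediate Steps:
s = 14455/2 (s = (¼)*28910 = 14455/2 ≈ 7227.5)
j(v) = -12003 + 120*v (j(v) = -3 + (62 + 58)*(-100 + v) = -3 + 120*(-100 + v) = -3 + (-12000 + 120*v) = -12003 + 120*v)
(j(59) - 3410)*(Y(-118, 207) + s) = ((-12003 + 120*59) - 3410)*(-118 + 14455/2) = ((-12003 + 7080) - 3410)*(14219/2) = (-4923 - 3410)*(14219/2) = -8333*14219/2 = -118486927/2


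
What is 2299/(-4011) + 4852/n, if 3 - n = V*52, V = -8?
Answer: 18498091/1680609 ≈ 11.007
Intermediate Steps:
n = 419 (n = 3 - (-8)*52 = 3 - 1*(-416) = 3 + 416 = 419)
2299/(-4011) + 4852/n = 2299/(-4011) + 4852/419 = 2299*(-1/4011) + 4852*(1/419) = -2299/4011 + 4852/419 = 18498091/1680609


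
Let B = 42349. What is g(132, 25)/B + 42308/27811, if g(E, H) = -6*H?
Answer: 255361406/168252577 ≈ 1.5177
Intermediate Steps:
g(132, 25)/B + 42308/27811 = -6*25/42349 + 42308/27811 = -150*1/42349 + 42308*(1/27811) = -150/42349 + 6044/3973 = 255361406/168252577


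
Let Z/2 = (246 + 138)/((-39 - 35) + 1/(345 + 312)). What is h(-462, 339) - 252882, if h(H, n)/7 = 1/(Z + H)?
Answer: -5807594785979/22965630 ≈ -2.5288e+5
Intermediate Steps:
Z = -504576/48617 (Z = 2*((246 + 138)/((-39 - 35) + 1/(345 + 312))) = 2*(384/(-74 + 1/657)) = 2*(384/(-48617/657)) = 2*(384*(-657/48617)) = 2*(-252288/48617) = -504576/48617 ≈ -10.379)
h(H, n) = 7/(-504576/48617 + H)
h(-462, 339) - 252882 = 340319/(-504576 + 48617*(-462)) - 252882 = 340319/(-504576 - 22461054) - 252882 = 340319/(-22965630) - 252882 = 340319*(-1/22965630) - 252882 = -340319/22965630 - 252882 = -5807594785979/22965630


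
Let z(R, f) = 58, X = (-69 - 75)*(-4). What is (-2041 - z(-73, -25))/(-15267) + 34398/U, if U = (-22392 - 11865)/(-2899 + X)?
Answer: 406668421787/174333873 ≈ 2332.7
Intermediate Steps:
X = 576 (X = -144*(-4) = 576)
U = 34257/2323 (U = (-22392 - 11865)/(-2899 + 576) = -34257/(-2323) = -34257*(-1/2323) = 34257/2323 ≈ 14.747)
(-2041 - z(-73, -25))/(-15267) + 34398/U = (-2041 - 1*58)/(-15267) + 34398/(34257/2323) = (-2041 - 58)*(-1/15267) + 34398*(2323/34257) = -2099*(-1/15267) + 26635518/11419 = 2099/15267 + 26635518/11419 = 406668421787/174333873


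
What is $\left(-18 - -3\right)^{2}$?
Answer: $225$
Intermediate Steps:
$\left(-18 - -3\right)^{2} = \left(-18 + \left(-21 + 24\right)\right)^{2} = \left(-18 + 3\right)^{2} = \left(-15\right)^{2} = 225$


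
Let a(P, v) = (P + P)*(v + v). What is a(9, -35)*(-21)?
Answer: 26460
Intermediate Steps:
a(P, v) = 4*P*v (a(P, v) = (2*P)*(2*v) = 4*P*v)
a(9, -35)*(-21) = (4*9*(-35))*(-21) = -1260*(-21) = 26460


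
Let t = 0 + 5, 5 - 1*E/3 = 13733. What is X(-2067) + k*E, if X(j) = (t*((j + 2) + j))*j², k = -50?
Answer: -88267563540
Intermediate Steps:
E = -41184 (E = 15 - 3*13733 = 15 - 41199 = -41184)
t = 5
X(j) = j²*(10 + 10*j) (X(j) = (5*((j + 2) + j))*j² = (5*((2 + j) + j))*j² = (5*(2 + 2*j))*j² = (10 + 10*j)*j² = j²*(10 + 10*j))
X(-2067) + k*E = 10*(-2067)²*(1 - 2067) - 50*(-41184) = 10*4272489*(-2066) + 2059200 = -88269622740 + 2059200 = -88267563540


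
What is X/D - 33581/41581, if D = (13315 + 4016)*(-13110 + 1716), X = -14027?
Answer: -6630637134847/8210975703534 ≈ -0.80753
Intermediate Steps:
D = -197469414 (D = 17331*(-11394) = -197469414)
X/D - 33581/41581 = -14027/(-197469414) - 33581/41581 = -14027*(-1/197469414) - 33581*1/41581 = 14027/197469414 - 33581/41581 = -6630637134847/8210975703534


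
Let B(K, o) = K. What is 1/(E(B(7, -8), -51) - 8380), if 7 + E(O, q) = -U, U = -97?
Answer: -1/8290 ≈ -0.00012063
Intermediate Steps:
E(O, q) = 90 (E(O, q) = -7 - 1*(-97) = -7 + 97 = 90)
1/(E(B(7, -8), -51) - 8380) = 1/(90 - 8380) = 1/(-8290) = -1/8290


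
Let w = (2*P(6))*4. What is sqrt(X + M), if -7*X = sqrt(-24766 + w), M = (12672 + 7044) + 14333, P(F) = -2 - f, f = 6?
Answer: sqrt(1668401 - 7*I*sqrt(24830))/7 ≈ 184.52 - 0.060997*I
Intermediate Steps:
P(F) = -8 (P(F) = -2 - 1*6 = -2 - 6 = -8)
w = -64 (w = (2*(-8))*4 = -16*4 = -64)
M = 34049 (M = 19716 + 14333 = 34049)
X = -I*sqrt(24830)/7 (X = -sqrt(-24766 - 64)/7 = -I*sqrt(24830)/7 ≈ -22.511*I)
sqrt(X + M) = sqrt(-I*sqrt(24830)/7 + 34049) = sqrt(34049 - I*sqrt(24830)/7)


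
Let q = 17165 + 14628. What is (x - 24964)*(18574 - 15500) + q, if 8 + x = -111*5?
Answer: -78438205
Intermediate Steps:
x = -563 (x = -8 - 111*5 = -8 - 555 = -563)
q = 31793
(x - 24964)*(18574 - 15500) + q = (-563 - 24964)*(18574 - 15500) + 31793 = -25527*3074 + 31793 = -78469998 + 31793 = -78438205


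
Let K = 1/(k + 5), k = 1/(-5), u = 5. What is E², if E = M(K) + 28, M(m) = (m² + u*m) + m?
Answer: 284698129/331776 ≈ 858.10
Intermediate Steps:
k = -⅕ ≈ -0.20000
K = 5/24 (K = 1/(-⅕ + 5) = 1/(24/5) = 5/24 ≈ 0.20833)
M(m) = m² + 6*m (M(m) = (m² + 5*m) + m = m² + 6*m)
E = 16873/576 (E = 5*(6 + 5/24)/24 + 28 = (5/24)*(149/24) + 28 = 745/576 + 28 = 16873/576 ≈ 29.293)
E² = (16873/576)² = 284698129/331776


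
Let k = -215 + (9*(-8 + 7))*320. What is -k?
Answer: 3095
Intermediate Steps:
k = -3095 (k = -215 + (9*(-1))*320 = -215 - 9*320 = -215 - 2880 = -3095)
-k = -1*(-3095) = 3095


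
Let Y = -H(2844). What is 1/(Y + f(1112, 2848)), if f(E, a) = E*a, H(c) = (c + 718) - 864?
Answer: 1/3164278 ≈ 3.1603e-7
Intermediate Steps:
H(c) = -146 + c (H(c) = (718 + c) - 864 = -146 + c)
Y = -2698 (Y = -(-146 + 2844) = -1*2698 = -2698)
1/(Y + f(1112, 2848)) = 1/(-2698 + 1112*2848) = 1/(-2698 + 3166976) = 1/3164278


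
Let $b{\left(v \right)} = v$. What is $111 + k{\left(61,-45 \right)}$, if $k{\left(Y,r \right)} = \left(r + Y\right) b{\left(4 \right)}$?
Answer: $175$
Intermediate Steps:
$k{\left(Y,r \right)} = 4 Y + 4 r$ ($k{\left(Y,r \right)} = \left(r + Y\right) 4 = \left(Y + r\right) 4 = 4 Y + 4 r$)
$111 + k{\left(61,-45 \right)} = 111 + \left(4 \cdot 61 + 4 \left(-45\right)\right) = 111 + \left(244 - 180\right) = 111 + 64 = 175$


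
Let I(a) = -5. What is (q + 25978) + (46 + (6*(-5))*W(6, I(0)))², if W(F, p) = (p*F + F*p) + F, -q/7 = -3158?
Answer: 2823640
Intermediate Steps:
q = 22106 (q = -7*(-3158) = 22106)
W(F, p) = F + 2*F*p (W(F, p) = (F*p + F*p) + F = 2*F*p + F = F + 2*F*p)
(q + 25978) + (46 + (6*(-5))*W(6, I(0)))² = (22106 + 25978) + (46 + (6*(-5))*(6*(1 + 2*(-5))))² = 48084 + (46 - 180*(1 - 10))² = 48084 + (46 - 180*(-9))² = 48084 + (46 - 30*(-54))² = 48084 + (46 + 1620)² = 48084 + 1666² = 48084 + 2775556 = 2823640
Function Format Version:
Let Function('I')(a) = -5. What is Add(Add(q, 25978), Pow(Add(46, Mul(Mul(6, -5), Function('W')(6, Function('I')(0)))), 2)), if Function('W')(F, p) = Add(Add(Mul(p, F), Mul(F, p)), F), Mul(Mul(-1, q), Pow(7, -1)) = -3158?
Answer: 2823640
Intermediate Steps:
q = 22106 (q = Mul(-7, -3158) = 22106)
Function('W')(F, p) = Add(F, Mul(2, F, p)) (Function('W')(F, p) = Add(Add(Mul(F, p), Mul(F, p)), F) = Add(Mul(2, F, p), F) = Add(F, Mul(2, F, p)))
Add(Add(q, 25978), Pow(Add(46, Mul(Mul(6, -5), Function('W')(6, Function('I')(0)))), 2)) = Add(Add(22106, 25978), Pow(Add(46, Mul(Mul(6, -5), Mul(6, Add(1, Mul(2, -5))))), 2)) = Add(48084, Pow(Add(46, Mul(-30, Mul(6, Add(1, -10)))), 2)) = Add(48084, Pow(Add(46, Mul(-30, Mul(6, -9))), 2)) = Add(48084, Pow(Add(46, Mul(-30, -54)), 2)) = Add(48084, Pow(Add(46, 1620), 2)) = Add(48084, Pow(1666, 2)) = Add(48084, 2775556) = 2823640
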